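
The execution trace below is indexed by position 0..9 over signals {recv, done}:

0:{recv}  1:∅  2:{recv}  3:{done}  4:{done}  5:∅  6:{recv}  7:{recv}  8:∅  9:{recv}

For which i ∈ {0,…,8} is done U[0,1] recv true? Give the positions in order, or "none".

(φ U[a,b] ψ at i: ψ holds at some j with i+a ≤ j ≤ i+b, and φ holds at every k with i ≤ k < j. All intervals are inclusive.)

0, 2, 6, 7

Evaluate at each i in [0,8]:
  i=0: ✓ (rhs at j=0)
  i=1: ✗ (lhs fails at k=1 before rhs at j=2)
  i=2: ✓ (rhs at j=2)
  i=3: ✗ (no rhs in [3,4])
  i=4: ✗ (no rhs in [4,5])
  i=5: ✗ (lhs fails at k=5 before rhs at j=6)
  i=6: ✓ (rhs at j=6)
  i=7: ✓ (rhs at j=7)
  i=8: ✗ (lhs fails at k=8 before rhs at j=9)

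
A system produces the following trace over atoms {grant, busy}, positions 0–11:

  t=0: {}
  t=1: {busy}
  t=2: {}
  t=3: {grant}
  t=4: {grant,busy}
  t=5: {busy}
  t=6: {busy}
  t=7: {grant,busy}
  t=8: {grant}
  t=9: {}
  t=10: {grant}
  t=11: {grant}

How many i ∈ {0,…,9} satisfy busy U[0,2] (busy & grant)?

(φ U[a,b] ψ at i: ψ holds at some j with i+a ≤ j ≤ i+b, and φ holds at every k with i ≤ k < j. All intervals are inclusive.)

4

Evaluate at each i in [0,9]:
  i=0: ✗ (no rhs in [0,2])
  i=1: ✗ (no rhs in [1,3])
  i=2: ✗ (lhs fails at k=2 before rhs at j=4)
  i=3: ✗ (lhs fails at k=3 before rhs at j=4)
  i=4: ✓ (rhs at j=4)
  i=5: ✓ (rhs at j=7; lhs holds on [5,6])
  i=6: ✓ (rhs at j=7; lhs holds on [6,6])
  i=7: ✓ (rhs at j=7)
  i=8: ✗ (no rhs in [8,10])
  i=9: ✗ (no rhs in [9,11])
Positions where it holds: {4, 5, 6, 7} → 4.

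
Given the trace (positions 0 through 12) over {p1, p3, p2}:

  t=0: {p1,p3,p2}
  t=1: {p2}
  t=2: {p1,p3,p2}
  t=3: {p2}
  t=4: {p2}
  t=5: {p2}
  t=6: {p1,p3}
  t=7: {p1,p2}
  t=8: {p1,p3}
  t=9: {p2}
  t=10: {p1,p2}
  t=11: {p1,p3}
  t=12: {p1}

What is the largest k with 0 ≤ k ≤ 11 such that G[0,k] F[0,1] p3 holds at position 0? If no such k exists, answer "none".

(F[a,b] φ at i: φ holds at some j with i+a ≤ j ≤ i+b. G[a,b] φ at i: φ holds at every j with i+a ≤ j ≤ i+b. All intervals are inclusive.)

2

F[0,1] p3 must hold from j=0 onward; find where it first fails.
  j=0: holds
  j=1: holds
  j=2: holds
  j=3: fails
Holds on [0,2], so largest k = 2.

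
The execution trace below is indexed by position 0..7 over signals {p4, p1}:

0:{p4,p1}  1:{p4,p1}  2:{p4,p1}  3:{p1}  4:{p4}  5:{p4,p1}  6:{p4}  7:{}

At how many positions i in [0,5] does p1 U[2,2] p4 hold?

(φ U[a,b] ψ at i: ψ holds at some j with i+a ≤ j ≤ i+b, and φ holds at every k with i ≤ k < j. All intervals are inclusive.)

Evaluate at each i in [0,5]:
  i=0: ✓ (rhs at j=2; lhs holds on [0,1])
  i=1: ✗ (no rhs in [3,3])
  i=2: ✓ (rhs at j=4; lhs holds on [2,3])
  i=3: ✗ (lhs fails at k=4 before rhs at j=5)
  i=4: ✗ (lhs fails at k=4 before rhs at j=6)
  i=5: ✗ (no rhs in [7,7])
Positions where it holds: {0, 2} → 2.

2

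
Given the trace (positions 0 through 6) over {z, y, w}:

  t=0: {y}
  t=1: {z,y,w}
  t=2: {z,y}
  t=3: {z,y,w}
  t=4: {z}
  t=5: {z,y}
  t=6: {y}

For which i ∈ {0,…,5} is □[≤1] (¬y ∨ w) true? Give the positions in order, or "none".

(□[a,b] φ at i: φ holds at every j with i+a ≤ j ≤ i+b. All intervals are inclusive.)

3

Evaluate at each i in [0,5]:
  i=0: ✗ (fails at j=0)
  i=1: ✗ (fails at j=2)
  i=2: ✗ (fails at j=2)
  i=3: ✓ (all of [3,4])
  i=4: ✗ (fails at j=5)
  i=5: ✗ (fails at j=5)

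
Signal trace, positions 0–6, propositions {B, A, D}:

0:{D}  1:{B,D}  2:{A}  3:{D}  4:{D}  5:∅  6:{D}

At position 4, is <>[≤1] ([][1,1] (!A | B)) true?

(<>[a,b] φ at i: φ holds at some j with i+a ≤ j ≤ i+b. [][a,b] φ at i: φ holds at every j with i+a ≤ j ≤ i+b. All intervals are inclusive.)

Check [][1,1] (!A | B) at each j in [4,5]:
  j=4: holds on [5,5]
  j=5: holds on [6,6]
Found at j=4 → formula holds.

Yes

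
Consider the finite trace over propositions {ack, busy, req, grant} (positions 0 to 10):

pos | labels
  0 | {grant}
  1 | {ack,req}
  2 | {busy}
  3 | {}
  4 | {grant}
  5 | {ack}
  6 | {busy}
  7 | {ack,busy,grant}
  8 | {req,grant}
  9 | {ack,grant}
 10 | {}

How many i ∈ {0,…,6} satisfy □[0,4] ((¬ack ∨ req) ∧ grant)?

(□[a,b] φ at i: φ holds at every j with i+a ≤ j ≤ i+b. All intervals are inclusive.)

Evaluate at each i in [0,6]:
  i=0: ✗ (fails at j=1)
  i=1: ✗ (fails at j=1)
  i=2: ✗ (fails at j=2)
  i=3: ✗ (fails at j=3)
  i=4: ✗ (fails at j=5)
  i=5: ✗ (fails at j=5)
  i=6: ✗ (fails at j=6)
Positions where it holds: {} → 0.

0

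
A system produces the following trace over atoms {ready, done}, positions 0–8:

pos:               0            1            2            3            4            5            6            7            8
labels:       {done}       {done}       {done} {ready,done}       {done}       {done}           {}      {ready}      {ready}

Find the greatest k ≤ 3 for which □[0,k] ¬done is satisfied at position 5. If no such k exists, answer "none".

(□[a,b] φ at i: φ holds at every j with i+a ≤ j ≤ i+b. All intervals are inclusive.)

¬done must hold from j=5 onward; find where it first fails.
  j=5: fails → no k works.

none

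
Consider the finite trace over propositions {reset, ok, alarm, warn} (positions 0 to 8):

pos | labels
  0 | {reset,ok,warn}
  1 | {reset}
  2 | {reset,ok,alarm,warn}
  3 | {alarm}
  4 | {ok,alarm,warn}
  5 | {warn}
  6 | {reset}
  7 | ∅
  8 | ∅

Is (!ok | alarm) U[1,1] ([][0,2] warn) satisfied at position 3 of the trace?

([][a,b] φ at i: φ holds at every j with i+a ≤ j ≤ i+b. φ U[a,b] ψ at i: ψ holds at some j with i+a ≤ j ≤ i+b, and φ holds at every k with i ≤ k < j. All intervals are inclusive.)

No

Need some j in [4,4] with [][0,2] warn, and (!ok | alarm) at every k in [3,j-1].
  j=4: [][0,2] warn — fails at 6.
No j in the window works → until fails.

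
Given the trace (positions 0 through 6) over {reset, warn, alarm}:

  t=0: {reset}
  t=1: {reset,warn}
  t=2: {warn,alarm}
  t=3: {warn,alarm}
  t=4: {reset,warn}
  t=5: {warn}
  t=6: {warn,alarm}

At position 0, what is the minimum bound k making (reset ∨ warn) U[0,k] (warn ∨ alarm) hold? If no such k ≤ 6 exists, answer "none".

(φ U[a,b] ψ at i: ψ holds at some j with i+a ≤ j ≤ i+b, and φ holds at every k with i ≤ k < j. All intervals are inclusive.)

1

Need earliest j ≥ 0 with (warn ∨ alarm), and (reset ∨ warn) at every k in [0,j-1].
  j=0: rhs fails.
  j=1: rhs holds; lhs holds on [0,0]. k = 1.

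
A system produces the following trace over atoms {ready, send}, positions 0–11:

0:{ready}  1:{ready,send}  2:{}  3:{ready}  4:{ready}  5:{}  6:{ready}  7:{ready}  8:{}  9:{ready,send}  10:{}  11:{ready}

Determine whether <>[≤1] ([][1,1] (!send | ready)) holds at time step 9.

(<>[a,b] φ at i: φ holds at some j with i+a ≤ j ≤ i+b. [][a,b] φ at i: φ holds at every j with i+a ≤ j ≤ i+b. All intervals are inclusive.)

Check [][1,1] (!send | ready) at each j in [9,10]:
  j=9: holds on [10,10]
  j=10: holds on [11,11]
Found at j=9 → formula holds.

Yes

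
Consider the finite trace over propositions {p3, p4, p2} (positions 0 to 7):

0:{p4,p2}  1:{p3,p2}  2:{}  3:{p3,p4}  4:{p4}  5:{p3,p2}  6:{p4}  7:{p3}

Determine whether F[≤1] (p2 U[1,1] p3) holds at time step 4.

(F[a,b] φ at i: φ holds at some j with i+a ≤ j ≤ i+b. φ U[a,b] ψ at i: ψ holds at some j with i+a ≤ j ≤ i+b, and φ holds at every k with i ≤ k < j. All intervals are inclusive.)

Check (p2 U[1,1] p3) at each j in [4,5]:
  j=4: fails
  j=5: fails
No position in the window satisfies it → formula fails.

False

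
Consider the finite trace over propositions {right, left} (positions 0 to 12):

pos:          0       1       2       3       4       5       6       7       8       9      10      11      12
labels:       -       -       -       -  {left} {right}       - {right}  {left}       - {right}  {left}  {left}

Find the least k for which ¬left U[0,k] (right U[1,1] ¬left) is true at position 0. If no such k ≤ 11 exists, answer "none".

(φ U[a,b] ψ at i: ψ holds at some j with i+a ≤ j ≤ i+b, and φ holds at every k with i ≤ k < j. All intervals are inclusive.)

Need earliest j ≥ 0 with (right U[1,1] ¬left), and ¬left at every k in [0,j-1].
  j=0: rhs fails.
  j=1: rhs fails.
  j=2: rhs fails.
  j=3: rhs fails.
  j=4: rhs fails.
  j=5: rhs holds but lhs fails at k=4.
  j=6: rhs fails.
  j=7: rhs fails.
  j=8: rhs fails.
  j=9: rhs fails.
  j=10: rhs fails.
  j=11: rhs fails.
No witness within the range → none.

none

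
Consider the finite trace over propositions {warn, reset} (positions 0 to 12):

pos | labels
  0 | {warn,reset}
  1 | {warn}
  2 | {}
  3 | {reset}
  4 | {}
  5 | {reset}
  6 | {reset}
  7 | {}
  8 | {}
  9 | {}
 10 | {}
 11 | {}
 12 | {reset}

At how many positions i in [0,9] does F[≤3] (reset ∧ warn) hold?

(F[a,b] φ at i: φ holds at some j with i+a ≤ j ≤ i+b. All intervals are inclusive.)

1

Evaluate at each i in [0,9]:
  i=0: ✓ (witness j=0)
  i=1: ✗ (none in [1,4])
  i=2: ✗ (none in [2,5])
  i=3: ✗ (none in [3,6])
  i=4: ✗ (none in [4,7])
  i=5: ✗ (none in [5,8])
  i=6: ✗ (none in [6,9])
  i=7: ✗ (none in [7,10])
  i=8: ✗ (none in [8,11])
  i=9: ✗ (none in [9,12])
Positions where it holds: {0} → 1.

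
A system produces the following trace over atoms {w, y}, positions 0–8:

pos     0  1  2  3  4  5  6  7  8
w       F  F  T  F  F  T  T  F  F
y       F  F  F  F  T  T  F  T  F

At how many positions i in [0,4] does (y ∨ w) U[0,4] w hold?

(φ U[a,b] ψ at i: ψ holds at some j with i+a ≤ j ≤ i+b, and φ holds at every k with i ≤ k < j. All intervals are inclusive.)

Evaluate at each i in [0,4]:
  i=0: ✗ (lhs fails at k=0 before rhs at j=2)
  i=1: ✗ (lhs fails at k=1 before rhs at j=2)
  i=2: ✓ (rhs at j=2)
  i=3: ✗ (lhs fails at k=3 before rhs at j=5)
  i=4: ✓ (rhs at j=5; lhs holds on [4,4])
Positions where it holds: {2, 4} → 2.

2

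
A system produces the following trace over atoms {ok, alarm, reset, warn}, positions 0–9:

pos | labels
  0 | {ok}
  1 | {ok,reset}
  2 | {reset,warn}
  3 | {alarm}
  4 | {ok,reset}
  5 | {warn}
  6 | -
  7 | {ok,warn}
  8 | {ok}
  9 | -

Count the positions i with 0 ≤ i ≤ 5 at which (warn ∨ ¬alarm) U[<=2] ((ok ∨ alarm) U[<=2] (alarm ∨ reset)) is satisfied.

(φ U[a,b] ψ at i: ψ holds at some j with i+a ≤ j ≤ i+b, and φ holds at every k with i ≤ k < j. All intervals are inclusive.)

5

Evaluate at each i in [0,5]:
  i=0: ✓ (rhs at j=0)
  i=1: ✓ (rhs at j=1)
  i=2: ✓ (rhs at j=2)
  i=3: ✓ (rhs at j=3)
  i=4: ✓ (rhs at j=4)
  i=5: ✗ (no rhs in [5,7])
Positions where it holds: {0, 1, 2, 3, 4} → 5.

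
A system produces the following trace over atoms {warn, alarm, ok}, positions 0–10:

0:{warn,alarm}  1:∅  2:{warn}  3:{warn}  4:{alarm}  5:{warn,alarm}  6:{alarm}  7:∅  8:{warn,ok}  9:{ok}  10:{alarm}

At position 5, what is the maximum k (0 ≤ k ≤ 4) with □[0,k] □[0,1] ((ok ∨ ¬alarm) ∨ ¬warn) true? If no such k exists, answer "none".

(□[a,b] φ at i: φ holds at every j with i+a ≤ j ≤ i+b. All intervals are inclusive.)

□[0,1] ((ok ∨ ¬alarm) ∨ ¬warn) must hold from j=5 onward; find where it first fails.
  j=5: fails → no k works.

none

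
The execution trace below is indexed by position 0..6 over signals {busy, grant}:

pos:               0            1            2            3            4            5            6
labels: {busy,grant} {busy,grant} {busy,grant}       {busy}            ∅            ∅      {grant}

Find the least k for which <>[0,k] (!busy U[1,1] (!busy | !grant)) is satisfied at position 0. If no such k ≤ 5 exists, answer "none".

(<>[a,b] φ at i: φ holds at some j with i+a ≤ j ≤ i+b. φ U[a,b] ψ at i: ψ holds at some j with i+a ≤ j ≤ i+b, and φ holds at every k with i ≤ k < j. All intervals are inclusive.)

4

Scan j = 0,1,… for (!busy U[1,1] (!busy | !grant)):
  j=0: fails
  j=1: fails
  j=2: fails
  j=3: fails
  j=4: holds
First hit at j=4, so smallest k = 4-0 = 4.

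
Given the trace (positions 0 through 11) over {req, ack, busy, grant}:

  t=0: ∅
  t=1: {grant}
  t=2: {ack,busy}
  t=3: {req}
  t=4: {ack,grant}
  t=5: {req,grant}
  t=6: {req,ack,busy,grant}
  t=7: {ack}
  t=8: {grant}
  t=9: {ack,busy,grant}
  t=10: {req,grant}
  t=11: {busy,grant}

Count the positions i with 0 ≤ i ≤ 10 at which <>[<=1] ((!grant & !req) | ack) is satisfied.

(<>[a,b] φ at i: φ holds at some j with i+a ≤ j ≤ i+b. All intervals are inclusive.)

Evaluate at each i in [0,10]:
  i=0: ✓ (witness j=0)
  i=1: ✓ (witness j=2)
  i=2: ✓ (witness j=2)
  i=3: ✓ (witness j=4)
  i=4: ✓ (witness j=4)
  i=5: ✓ (witness j=6)
  i=6: ✓ (witness j=6)
  i=7: ✓ (witness j=7)
  i=8: ✓ (witness j=9)
  i=9: ✓ (witness j=9)
  i=10: ✗ (none in [10,11])
Positions where it holds: {0, 1, 2, 3, 4, 5, 6, 7, 8, 9} → 10.

10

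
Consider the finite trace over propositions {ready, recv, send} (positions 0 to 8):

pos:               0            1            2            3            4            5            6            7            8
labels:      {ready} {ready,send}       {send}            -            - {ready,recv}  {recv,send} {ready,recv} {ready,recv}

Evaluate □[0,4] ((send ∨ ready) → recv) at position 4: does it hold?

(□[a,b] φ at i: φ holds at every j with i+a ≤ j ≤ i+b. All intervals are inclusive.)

Check ((send ∨ ready) → recv) at every j in [4,8]:
  j=4: antecedent false → ✓
  j=5: antecedent true; consequent true → ✓
  j=6: antecedent true; consequent true → ✓
  j=7: antecedent true; consequent true → ✓
  j=8: antecedent true; consequent true → ✓
All positions satisfy it → formula holds.

Yes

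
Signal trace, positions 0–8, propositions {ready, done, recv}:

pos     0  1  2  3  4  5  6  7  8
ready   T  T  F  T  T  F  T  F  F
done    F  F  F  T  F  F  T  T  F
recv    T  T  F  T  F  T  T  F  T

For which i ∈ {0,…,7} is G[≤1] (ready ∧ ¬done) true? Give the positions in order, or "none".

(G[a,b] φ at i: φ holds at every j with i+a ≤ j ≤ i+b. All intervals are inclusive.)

Evaluate at each i in [0,7]:
  i=0: ✓ (all of [0,1])
  i=1: ✗ (fails at j=2)
  i=2: ✗ (fails at j=2)
  i=3: ✗ (fails at j=3)
  i=4: ✗ (fails at j=5)
  i=5: ✗ (fails at j=5)
  i=6: ✗ (fails at j=6)
  i=7: ✗ (fails at j=7)

0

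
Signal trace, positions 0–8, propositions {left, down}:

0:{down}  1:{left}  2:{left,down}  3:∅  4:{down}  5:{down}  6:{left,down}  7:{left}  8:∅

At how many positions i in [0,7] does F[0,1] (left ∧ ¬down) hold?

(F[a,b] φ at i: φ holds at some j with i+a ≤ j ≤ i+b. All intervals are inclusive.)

Evaluate at each i in [0,7]:
  i=0: ✓ (witness j=1)
  i=1: ✓ (witness j=1)
  i=2: ✗ (none in [2,3])
  i=3: ✗ (none in [3,4])
  i=4: ✗ (none in [4,5])
  i=5: ✗ (none in [5,6])
  i=6: ✓ (witness j=7)
  i=7: ✓ (witness j=7)
Positions where it holds: {0, 1, 6, 7} → 4.

4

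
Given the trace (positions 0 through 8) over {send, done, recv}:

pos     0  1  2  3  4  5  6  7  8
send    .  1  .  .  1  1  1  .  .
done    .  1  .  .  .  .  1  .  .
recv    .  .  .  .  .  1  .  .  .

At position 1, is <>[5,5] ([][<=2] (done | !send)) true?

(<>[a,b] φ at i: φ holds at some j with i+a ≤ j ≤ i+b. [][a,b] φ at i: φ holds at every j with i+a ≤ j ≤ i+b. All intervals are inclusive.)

Yes

Check [][<=2] (done | !send) at each j in [6,6]:
  j=6: holds on [6,8]
Found at j=6 → formula holds.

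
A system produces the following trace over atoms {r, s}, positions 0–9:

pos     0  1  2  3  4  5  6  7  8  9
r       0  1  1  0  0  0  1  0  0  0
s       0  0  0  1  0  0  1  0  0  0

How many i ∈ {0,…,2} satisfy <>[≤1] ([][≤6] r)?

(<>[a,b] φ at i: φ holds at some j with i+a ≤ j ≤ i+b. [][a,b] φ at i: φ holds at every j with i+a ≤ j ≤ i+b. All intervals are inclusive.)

Evaluate at each i in [0,2]:
  i=0: ✗ (none in [0,1])
  i=1: ✗ (none in [1,2])
  i=2: ✗ (none in [2,3])
Positions where it holds: {} → 0.

0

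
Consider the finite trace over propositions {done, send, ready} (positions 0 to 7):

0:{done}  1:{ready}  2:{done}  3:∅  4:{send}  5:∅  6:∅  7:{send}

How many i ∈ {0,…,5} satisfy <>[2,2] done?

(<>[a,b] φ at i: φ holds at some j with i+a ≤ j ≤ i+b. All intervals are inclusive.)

Evaluate at each i in [0,5]:
  i=0: ✓ (witness j=2)
  i=1: ✗ (none in [3,3])
  i=2: ✗ (none in [4,4])
  i=3: ✗ (none in [5,5])
  i=4: ✗ (none in [6,6])
  i=5: ✗ (none in [7,7])
Positions where it holds: {0} → 1.

1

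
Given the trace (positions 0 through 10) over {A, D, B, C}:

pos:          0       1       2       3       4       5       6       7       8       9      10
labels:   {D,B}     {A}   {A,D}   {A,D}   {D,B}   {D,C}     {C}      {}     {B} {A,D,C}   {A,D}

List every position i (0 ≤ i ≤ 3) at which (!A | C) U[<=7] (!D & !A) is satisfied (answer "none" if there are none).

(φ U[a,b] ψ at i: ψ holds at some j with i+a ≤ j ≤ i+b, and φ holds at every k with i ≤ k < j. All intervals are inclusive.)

none

Evaluate at each i in [0,3]:
  i=0: ✗ (lhs fails at k=1 before rhs at j=6)
  i=1: ✗ (lhs fails at k=1 before rhs at j=6)
  i=2: ✗ (lhs fails at k=2 before rhs at j=6)
  i=3: ✗ (lhs fails at k=3 before rhs at j=6)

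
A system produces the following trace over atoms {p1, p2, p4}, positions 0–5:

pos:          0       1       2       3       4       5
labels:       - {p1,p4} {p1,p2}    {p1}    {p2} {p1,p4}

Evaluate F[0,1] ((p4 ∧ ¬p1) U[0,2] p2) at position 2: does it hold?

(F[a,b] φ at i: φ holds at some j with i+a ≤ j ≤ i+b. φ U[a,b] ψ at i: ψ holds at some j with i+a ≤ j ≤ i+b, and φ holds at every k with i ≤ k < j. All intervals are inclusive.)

Check ((p4 ∧ ¬p1) U[0,2] p2) at each j in [2,3]:
  j=2: holds
  j=3: fails
Found at j=2 → formula holds.

True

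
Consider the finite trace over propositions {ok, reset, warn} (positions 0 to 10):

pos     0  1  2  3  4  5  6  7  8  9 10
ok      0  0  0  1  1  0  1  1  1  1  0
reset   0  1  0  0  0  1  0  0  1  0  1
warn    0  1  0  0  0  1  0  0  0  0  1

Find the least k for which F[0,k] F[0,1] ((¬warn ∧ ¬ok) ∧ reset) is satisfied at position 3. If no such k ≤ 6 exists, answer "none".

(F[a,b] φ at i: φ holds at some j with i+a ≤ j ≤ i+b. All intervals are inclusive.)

none

Scan j = 3,4,… for F[0,1] ((¬warn ∧ ¬ok) ∧ reset):
  j=3: fails
  j=4: fails
  j=5: fails
  j=6: fails
  j=7: fails
  j=8: fails
  j=9: fails
No j in [3,9] satisfies it → none.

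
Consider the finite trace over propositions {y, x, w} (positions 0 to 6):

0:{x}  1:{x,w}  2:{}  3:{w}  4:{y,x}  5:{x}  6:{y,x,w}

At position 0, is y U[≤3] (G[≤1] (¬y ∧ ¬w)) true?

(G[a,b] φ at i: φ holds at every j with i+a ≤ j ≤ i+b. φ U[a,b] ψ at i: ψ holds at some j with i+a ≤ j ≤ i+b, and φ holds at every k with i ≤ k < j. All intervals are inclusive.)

Need some j in [0,3] with G[≤1] (¬y ∧ ¬w), and y at every k in [0,j-1].
  j=0: G[≤1] (¬y ∧ ¬w) — fails at 1.
  j=1: G[≤1] (¬y ∧ ¬w) — fails at 1.
  j=2: G[≤1] (¬y ∧ ¬w) — fails at 3.
  j=3: G[≤1] (¬y ∧ ¬w) — fails at 3.
No j in the window works → until fails.

No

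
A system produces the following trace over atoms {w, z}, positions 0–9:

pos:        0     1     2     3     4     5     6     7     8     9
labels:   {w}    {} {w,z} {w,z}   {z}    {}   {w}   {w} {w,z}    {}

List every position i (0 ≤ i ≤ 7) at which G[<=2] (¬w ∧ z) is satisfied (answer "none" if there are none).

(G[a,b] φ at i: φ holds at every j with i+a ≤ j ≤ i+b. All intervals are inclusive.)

Evaluate at each i in [0,7]:
  i=0: ✗ (fails at j=0)
  i=1: ✗ (fails at j=1)
  i=2: ✗ (fails at j=2)
  i=3: ✗ (fails at j=3)
  i=4: ✗ (fails at j=5)
  i=5: ✗ (fails at j=5)
  i=6: ✗ (fails at j=6)
  i=7: ✗ (fails at j=7)

none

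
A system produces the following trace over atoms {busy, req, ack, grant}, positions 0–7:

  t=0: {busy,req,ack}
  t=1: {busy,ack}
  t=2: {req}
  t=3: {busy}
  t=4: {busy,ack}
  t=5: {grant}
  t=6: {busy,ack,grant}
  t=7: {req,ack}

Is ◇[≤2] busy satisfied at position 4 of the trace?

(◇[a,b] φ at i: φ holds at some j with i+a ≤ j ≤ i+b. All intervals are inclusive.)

Check busy at each j in [4,6]:
  j=4: true
  j=5: false
  j=6: true
Found at j=4 → formula holds.

Holds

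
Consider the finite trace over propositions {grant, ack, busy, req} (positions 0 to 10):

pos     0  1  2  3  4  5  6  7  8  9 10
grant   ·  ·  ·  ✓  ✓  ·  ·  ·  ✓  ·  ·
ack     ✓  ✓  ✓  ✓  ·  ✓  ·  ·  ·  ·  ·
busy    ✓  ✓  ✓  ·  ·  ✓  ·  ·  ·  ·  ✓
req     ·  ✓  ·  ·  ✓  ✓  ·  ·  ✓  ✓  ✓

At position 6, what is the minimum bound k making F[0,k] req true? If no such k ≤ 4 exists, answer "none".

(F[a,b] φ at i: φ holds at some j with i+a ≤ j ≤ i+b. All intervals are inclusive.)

Scan j = 6,7,… for req:
  j=6: fails
  j=7: fails
  j=8: holds
First hit at j=8, so smallest k = 8-6 = 2.

2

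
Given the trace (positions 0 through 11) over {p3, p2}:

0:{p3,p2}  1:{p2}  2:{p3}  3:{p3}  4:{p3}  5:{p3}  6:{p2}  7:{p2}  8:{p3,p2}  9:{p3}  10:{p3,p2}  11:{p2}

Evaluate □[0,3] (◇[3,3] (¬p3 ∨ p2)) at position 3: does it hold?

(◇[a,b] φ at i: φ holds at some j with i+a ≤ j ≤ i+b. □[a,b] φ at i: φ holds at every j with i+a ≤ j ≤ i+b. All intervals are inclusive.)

Check ◇[3,3] (¬p3 ∨ p2) at every j in [3,6]:
  j=3: holds (witness at 6)
  j=4: holds (witness at 7)
  j=5: holds (witness at 8)
  j=6: fails (none in [9,9])
Fails at j=6 → formula fails.

False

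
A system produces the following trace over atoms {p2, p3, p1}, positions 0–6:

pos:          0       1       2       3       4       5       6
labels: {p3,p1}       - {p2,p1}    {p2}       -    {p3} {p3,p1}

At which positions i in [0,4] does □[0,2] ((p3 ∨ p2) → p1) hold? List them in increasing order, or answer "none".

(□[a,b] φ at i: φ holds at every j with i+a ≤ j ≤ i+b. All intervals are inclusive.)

Evaluate at each i in [0,4]:
  i=0: ✓ (all of [0,2])
  i=1: ✗ (fails at j=3)
  i=2: ✗ (fails at j=3)
  i=3: ✗ (fails at j=3)
  i=4: ✗ (fails at j=5)

0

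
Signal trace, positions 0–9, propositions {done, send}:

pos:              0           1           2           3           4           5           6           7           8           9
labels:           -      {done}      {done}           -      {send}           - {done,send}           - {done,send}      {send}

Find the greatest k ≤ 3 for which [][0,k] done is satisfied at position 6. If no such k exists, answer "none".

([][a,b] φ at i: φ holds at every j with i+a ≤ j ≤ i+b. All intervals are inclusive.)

0

done must hold from j=6 onward; find where it first fails.
  j=6: holds
  j=7: fails
Holds on [6,6], so largest k = 0.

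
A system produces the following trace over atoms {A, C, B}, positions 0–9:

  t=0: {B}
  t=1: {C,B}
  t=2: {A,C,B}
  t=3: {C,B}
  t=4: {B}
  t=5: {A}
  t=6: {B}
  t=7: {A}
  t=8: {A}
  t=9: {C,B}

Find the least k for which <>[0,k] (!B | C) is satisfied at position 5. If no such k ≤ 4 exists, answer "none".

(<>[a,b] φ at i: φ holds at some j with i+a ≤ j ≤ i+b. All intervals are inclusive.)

0

Scan j = 5,6,… for (!B | C):
  j=5: holds
First hit at j=5, so smallest k = 5-5 = 0.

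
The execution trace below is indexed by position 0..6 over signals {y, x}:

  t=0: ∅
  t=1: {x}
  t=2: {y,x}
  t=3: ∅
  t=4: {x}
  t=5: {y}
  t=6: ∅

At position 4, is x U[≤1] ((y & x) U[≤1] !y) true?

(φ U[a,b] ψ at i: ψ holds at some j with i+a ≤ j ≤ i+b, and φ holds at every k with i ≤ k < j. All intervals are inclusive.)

Yes

Need some j in [4,5] with ((y & x) U[≤1] !y), and x at every k in [4,j-1].
  j=4: ((y & x) U[≤1] !y) holds; no prefix to check → satisfied.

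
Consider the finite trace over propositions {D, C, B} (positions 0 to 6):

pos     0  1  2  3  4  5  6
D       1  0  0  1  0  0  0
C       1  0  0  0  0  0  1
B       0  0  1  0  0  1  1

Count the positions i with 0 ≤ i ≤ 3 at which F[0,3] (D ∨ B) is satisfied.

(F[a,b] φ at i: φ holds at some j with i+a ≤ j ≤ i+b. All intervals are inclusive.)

4

Evaluate at each i in [0,3]:
  i=0: ✓ (witness j=0)
  i=1: ✓ (witness j=2)
  i=2: ✓ (witness j=2)
  i=3: ✓ (witness j=3)
Positions where it holds: {0, 1, 2, 3} → 4.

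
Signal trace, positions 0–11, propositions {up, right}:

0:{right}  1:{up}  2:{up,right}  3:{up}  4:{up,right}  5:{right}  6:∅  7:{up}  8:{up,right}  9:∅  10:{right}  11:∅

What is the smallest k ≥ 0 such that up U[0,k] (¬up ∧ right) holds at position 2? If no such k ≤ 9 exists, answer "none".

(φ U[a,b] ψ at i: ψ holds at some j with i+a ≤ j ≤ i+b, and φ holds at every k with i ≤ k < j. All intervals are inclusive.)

3

Need earliest j ≥ 2 with (¬up ∧ right), and up at every k in [2,j-1].
  j=2: rhs fails.
  j=3: rhs fails.
  j=4: rhs fails.
  j=5: rhs holds; lhs holds on [2,4]. k = 3.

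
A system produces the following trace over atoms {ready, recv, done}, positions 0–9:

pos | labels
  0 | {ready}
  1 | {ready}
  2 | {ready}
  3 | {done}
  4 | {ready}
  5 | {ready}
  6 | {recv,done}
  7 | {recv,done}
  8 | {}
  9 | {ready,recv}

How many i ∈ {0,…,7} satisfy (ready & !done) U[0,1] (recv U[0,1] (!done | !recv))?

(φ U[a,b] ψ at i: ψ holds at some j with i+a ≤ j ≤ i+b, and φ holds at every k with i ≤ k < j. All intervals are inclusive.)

7

Evaluate at each i in [0,7]:
  i=0: ✓ (rhs at j=0)
  i=1: ✓ (rhs at j=1)
  i=2: ✓ (rhs at j=2)
  i=3: ✓ (rhs at j=3)
  i=4: ✓ (rhs at j=4)
  i=5: ✓ (rhs at j=5)
  i=6: ✗ (lhs fails at k=6 before rhs at j=7)
  i=7: ✓ (rhs at j=7)
Positions where it holds: {0, 1, 2, 3, 4, 5, 7} → 7.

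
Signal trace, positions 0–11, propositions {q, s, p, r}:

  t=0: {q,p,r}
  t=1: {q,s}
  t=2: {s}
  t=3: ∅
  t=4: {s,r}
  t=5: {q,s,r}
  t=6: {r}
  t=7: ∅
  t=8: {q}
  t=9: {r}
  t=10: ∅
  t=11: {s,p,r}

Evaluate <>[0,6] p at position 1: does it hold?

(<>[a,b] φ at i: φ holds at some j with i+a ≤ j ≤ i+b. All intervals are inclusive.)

False

Check p at each j in [1,7]:
  j=1: false
  j=2: false
  j=3: false
  j=4: false
  j=5: false
  j=6: false
  j=7: false
No position in the window satisfies it → formula fails.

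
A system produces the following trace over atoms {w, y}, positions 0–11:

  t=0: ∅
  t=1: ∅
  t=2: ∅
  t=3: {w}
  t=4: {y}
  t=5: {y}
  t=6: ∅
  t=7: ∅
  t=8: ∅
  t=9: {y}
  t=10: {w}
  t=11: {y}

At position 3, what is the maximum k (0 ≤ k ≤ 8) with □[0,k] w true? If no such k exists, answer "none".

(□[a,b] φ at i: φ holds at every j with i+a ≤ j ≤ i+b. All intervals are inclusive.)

w must hold from j=3 onward; find where it first fails.
  j=3: holds
  j=4: fails
Holds on [3,3], so largest k = 0.

0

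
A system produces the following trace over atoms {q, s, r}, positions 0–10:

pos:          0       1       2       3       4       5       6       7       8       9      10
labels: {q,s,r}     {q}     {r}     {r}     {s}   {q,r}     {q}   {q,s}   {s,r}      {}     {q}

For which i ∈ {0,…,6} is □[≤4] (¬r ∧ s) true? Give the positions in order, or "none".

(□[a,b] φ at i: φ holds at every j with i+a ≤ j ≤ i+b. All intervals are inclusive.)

Evaluate at each i in [0,6]:
  i=0: ✗ (fails at j=0)
  i=1: ✗ (fails at j=1)
  i=2: ✗ (fails at j=2)
  i=3: ✗ (fails at j=3)
  i=4: ✗ (fails at j=5)
  i=5: ✗ (fails at j=5)
  i=6: ✗ (fails at j=6)

none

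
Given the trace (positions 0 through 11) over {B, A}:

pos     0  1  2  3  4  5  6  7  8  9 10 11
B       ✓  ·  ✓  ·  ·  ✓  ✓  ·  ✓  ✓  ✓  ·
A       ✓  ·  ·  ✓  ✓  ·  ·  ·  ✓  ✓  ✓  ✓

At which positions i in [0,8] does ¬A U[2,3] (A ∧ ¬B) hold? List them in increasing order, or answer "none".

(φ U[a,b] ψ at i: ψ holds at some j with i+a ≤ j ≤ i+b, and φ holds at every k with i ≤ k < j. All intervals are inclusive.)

Evaluate at each i in [0,8]:
  i=0: ✗ (lhs fails at k=0 before rhs at j=3)
  i=1: ✓ (rhs at j=3; lhs holds on [1,2])
  i=2: ✗ (lhs fails at k=3 before rhs at j=4)
  i=3: ✗ (no rhs in [5,6])
  i=4: ✗ (no rhs in [6,7])
  i=5: ✗ (no rhs in [7,8])
  i=6: ✗ (no rhs in [8,9])
  i=7: ✗ (no rhs in [9,10])
  i=8: ✗ (lhs fails at k=8 before rhs at j=11)

1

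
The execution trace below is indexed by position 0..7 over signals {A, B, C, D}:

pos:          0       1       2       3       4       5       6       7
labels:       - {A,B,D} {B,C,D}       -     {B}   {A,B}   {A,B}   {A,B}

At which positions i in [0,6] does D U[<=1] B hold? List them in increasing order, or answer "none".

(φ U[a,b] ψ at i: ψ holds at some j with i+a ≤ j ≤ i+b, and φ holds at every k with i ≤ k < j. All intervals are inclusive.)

Evaluate at each i in [0,6]:
  i=0: ✗ (lhs fails at k=0 before rhs at j=1)
  i=1: ✓ (rhs at j=1)
  i=2: ✓ (rhs at j=2)
  i=3: ✗ (lhs fails at k=3 before rhs at j=4)
  i=4: ✓ (rhs at j=4)
  i=5: ✓ (rhs at j=5)
  i=6: ✓ (rhs at j=6)

1, 2, 4, 5, 6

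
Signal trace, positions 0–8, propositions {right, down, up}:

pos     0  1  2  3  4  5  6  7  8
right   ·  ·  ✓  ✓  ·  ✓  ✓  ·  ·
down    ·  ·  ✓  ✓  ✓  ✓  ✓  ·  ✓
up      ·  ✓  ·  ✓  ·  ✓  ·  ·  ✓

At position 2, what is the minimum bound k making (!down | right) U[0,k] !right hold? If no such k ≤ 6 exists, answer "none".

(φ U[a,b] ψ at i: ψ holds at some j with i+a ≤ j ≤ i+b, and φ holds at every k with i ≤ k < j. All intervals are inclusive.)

2

Need earliest j ≥ 2 with !right, and (!down | right) at every k in [2,j-1].
  j=2: rhs fails.
  j=3: rhs fails.
  j=4: rhs holds; lhs holds on [2,3]. k = 2.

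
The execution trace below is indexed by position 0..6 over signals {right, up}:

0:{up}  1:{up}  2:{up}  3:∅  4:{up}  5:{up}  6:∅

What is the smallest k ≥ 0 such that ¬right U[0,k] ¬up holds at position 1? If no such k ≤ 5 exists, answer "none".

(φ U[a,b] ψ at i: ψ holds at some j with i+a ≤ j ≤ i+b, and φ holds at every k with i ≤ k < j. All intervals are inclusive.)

Need earliest j ≥ 1 with ¬up, and ¬right at every k in [1,j-1].
  j=1: rhs fails.
  j=2: rhs fails.
  j=3: rhs holds; lhs holds on [1,2]. k = 2.

2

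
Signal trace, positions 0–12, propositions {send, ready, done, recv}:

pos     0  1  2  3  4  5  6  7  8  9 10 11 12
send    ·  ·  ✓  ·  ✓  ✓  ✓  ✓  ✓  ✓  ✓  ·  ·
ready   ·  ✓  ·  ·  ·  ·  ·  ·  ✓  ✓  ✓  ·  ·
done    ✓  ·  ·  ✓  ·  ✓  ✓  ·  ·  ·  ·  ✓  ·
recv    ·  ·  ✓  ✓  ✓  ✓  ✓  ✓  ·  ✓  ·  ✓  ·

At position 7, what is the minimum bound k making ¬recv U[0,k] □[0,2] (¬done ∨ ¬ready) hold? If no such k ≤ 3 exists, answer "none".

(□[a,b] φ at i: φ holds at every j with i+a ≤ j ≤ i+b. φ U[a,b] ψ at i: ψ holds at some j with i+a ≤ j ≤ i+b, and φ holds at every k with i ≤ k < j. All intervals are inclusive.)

0

Need earliest j ≥ 7 with □[0,2] (¬done ∨ ¬ready), and ¬recv at every k in [7,j-1].
  j=7: rhs holds (empty prefix). k = 0.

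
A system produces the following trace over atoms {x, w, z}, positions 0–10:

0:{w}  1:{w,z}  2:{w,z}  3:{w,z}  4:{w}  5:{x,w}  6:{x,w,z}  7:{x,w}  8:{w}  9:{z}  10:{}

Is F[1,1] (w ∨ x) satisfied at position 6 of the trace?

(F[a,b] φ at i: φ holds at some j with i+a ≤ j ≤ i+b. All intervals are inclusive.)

Yes

Check (w ∨ x) at each j in [7,7]:
  j=7: true
Found at j=7 → formula holds.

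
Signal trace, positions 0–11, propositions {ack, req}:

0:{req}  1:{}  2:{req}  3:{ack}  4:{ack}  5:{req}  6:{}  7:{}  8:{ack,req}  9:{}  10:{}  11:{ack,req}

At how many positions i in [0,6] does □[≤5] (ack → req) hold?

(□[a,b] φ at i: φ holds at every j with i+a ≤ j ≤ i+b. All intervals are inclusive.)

2

Evaluate at each i in [0,6]:
  i=0: ✗ (fails at j=3)
  i=1: ✗ (fails at j=3)
  i=2: ✗ (fails at j=3)
  i=3: ✗ (fails at j=3)
  i=4: ✗ (fails at j=4)
  i=5: ✓ (all of [5,10])
  i=6: ✓ (all of [6,11])
Positions where it holds: {5, 6} → 2.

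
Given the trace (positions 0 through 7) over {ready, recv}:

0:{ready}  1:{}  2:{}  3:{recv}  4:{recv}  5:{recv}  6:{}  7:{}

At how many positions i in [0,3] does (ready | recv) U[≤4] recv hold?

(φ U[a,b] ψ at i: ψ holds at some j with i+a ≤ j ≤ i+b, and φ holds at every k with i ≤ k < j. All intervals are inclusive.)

Evaluate at each i in [0,3]:
  i=0: ✗ (lhs fails at k=1 before rhs at j=3)
  i=1: ✗ (lhs fails at k=1 before rhs at j=3)
  i=2: ✗ (lhs fails at k=2 before rhs at j=3)
  i=3: ✓ (rhs at j=3)
Positions where it holds: {3} → 1.

1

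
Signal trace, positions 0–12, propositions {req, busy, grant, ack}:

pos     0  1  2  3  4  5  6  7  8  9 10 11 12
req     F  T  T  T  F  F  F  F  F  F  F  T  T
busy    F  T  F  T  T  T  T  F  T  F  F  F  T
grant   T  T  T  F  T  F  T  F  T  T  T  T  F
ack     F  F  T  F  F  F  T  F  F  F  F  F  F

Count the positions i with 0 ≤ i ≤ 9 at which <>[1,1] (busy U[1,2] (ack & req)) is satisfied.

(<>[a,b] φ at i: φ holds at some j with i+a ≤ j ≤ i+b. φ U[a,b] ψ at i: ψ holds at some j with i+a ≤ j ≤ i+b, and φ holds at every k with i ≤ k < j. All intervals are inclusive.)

1

Evaluate at each i in [0,9]:
  i=0: ✓ (witness j=1)
  i=1: ✗ (none in [2,2])
  i=2: ✗ (none in [3,3])
  i=3: ✗ (none in [4,4])
  i=4: ✗ (none in [5,5])
  i=5: ✗ (none in [6,6])
  i=6: ✗ (none in [7,7])
  i=7: ✗ (none in [8,8])
  i=8: ✗ (none in [9,9])
  i=9: ✗ (none in [10,10])
Positions where it holds: {0} → 1.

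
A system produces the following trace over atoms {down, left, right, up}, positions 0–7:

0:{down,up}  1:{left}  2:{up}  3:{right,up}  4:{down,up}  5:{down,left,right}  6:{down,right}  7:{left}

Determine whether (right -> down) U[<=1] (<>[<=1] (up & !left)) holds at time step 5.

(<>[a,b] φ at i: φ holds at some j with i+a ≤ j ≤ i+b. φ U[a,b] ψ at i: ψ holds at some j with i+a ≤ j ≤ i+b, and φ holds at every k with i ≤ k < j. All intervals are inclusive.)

False

Need some j in [5,6] with <>[<=1] (up & !left), and (right -> down) at every k in [5,j-1].
  j=5: <>[<=1] (up & !left) — fails (none in [5,6]).
  j=6: <>[<=1] (up & !left) — fails (none in [6,7]).
No j in the window works → until fails.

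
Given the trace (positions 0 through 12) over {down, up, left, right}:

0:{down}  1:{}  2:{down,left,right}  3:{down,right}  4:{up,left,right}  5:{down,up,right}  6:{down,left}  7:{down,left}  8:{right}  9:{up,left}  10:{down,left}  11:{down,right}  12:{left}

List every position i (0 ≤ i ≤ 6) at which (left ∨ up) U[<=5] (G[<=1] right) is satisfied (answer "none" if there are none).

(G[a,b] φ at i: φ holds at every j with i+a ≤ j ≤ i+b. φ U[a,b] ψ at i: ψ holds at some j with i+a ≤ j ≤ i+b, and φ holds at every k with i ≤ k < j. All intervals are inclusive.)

Evaluate at each i in [0,6]:
  i=0: ✗ (lhs fails at k=0 before rhs at j=2)
  i=1: ✗ (lhs fails at k=1 before rhs at j=2)
  i=2: ✓ (rhs at j=2)
  i=3: ✓ (rhs at j=3)
  i=4: ✓ (rhs at j=4)
  i=5: ✗ (no rhs in [5,10])
  i=6: ✗ (no rhs in [6,11])

2, 3, 4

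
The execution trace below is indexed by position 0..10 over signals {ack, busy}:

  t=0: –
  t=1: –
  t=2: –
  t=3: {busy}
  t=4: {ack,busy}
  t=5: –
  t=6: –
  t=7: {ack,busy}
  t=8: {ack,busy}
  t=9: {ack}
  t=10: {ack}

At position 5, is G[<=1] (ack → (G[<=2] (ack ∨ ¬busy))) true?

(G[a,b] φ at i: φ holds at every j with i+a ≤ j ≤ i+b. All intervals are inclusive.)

Check (ack → (G[<=2] (ack ∨ ¬busy))) at every j in [5,6]:
  j=5: antecedent false → ✓
  j=6: antecedent false → ✓
All positions satisfy it → formula holds.

Yes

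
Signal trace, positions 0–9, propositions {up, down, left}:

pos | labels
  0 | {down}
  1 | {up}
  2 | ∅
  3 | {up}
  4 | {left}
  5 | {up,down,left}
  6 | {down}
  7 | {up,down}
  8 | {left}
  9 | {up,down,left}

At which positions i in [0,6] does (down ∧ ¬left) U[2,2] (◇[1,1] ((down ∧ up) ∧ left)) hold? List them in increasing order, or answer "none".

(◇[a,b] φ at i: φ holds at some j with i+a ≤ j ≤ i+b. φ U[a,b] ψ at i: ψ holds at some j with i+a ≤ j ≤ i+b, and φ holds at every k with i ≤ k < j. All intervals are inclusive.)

Evaluate at each i in [0,6]:
  i=0: ✗ (no rhs in [2,2])
  i=1: ✗ (no rhs in [3,3])
  i=2: ✗ (lhs fails at k=2 before rhs at j=4)
  i=3: ✗ (no rhs in [5,5])
  i=4: ✗ (no rhs in [6,6])
  i=5: ✗ (no rhs in [7,7])
  i=6: ✓ (rhs at j=8; lhs holds on [6,7])

6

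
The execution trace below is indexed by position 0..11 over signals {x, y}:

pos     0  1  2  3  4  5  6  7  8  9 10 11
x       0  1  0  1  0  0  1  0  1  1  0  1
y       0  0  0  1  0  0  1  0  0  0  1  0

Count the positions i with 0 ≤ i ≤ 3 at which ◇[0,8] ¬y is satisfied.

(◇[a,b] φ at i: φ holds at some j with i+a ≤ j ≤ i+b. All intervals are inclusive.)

Evaluate at each i in [0,3]:
  i=0: ✓ (witness j=0)
  i=1: ✓ (witness j=1)
  i=2: ✓ (witness j=2)
  i=3: ✓ (witness j=4)
Positions where it holds: {0, 1, 2, 3} → 4.

4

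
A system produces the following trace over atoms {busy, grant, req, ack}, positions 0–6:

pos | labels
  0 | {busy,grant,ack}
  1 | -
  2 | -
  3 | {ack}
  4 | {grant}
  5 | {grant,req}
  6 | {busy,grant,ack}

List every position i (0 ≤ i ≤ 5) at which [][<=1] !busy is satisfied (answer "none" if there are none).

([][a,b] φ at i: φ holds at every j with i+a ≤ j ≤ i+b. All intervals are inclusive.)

1, 2, 3, 4

Evaluate at each i in [0,5]:
  i=0: ✗ (fails at j=0)
  i=1: ✓ (all of [1,2])
  i=2: ✓ (all of [2,3])
  i=3: ✓ (all of [3,4])
  i=4: ✓ (all of [4,5])
  i=5: ✗ (fails at j=6)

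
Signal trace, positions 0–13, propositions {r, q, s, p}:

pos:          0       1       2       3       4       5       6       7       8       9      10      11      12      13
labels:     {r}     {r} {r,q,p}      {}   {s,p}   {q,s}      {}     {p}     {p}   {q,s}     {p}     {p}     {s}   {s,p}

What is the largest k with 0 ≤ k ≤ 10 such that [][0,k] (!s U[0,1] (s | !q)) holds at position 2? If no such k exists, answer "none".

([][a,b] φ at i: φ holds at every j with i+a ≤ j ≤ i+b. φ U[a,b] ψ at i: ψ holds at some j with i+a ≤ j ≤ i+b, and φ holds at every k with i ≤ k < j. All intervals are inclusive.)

10

(!s U[0,1] (s | !q)) must hold from j=2 onward; find where it first fails.
  j=2: holds
  j=3: holds
  j=4: holds
  j=5: holds
  j=6: holds
  j=7: holds
  j=8: holds
  j=9: holds
  j=10: holds
  j=11: holds
  j=12: holds
Holds through j=12; largest k = 10.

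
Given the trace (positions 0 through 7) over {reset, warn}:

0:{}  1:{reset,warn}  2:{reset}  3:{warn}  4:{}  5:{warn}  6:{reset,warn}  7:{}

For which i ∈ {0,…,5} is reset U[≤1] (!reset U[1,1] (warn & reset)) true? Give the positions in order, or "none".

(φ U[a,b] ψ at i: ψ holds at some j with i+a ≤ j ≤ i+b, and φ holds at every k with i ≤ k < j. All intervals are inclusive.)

Evaluate at each i in [0,5]:
  i=0: ✓ (rhs at j=0)
  i=1: ✗ (no rhs in [1,2])
  i=2: ✗ (no rhs in [2,3])
  i=3: ✗ (no rhs in [3,4])
  i=4: ✗ (lhs fails at k=4 before rhs at j=5)
  i=5: ✓ (rhs at j=5)

0, 5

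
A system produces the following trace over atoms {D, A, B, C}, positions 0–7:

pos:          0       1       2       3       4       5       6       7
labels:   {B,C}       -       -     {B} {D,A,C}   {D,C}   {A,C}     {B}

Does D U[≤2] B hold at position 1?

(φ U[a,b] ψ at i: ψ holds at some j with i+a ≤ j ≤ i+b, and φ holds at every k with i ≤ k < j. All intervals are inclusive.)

False

Need some j in [1,3] with B, and D at every k in [1,j-1].
  j=1: B false.
  j=2: B false.
  j=3: B holds, but D fails at k=1 → not this j.
No j in the window works → until fails.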